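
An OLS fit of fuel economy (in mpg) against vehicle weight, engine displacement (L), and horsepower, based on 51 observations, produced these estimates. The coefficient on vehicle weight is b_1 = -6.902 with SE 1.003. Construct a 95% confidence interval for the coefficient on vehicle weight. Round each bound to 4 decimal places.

df = n − k − 1 = 51 − 3 − 1 = 47.
t* = t_{0.025, 47} = 2.011741.
Margin = t* × SE = 2.011741 × 1.003 = 2.017776.
CI: -6.902 ± 2.017776 → (-8.9198, -4.8842).
With 95% confidence, each one-unit increase in vehicle weight is associated with a change of between -8.9198 and -4.8842 mpg in fuel economy, holding the other predictors fixed.

(-8.9198, -4.8842)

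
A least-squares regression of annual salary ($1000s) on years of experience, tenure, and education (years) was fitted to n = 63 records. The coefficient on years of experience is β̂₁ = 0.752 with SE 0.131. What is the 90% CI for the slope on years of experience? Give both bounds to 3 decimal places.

(0.533, 0.971)

df = n − k − 1 = 63 − 3 − 1 = 59.
t* = t_{0.05, 59} = 1.671093.
Margin = t* × SE = 1.671093 × 0.131 = 0.21891.
CI: 0.752 ± 0.21891 → (0.533, 0.971).
With 90% confidence, each one-unit increase in years of experience is associated with a change of between 0.533 and 0.971 $1000s in annual salary, holding the other predictors fixed.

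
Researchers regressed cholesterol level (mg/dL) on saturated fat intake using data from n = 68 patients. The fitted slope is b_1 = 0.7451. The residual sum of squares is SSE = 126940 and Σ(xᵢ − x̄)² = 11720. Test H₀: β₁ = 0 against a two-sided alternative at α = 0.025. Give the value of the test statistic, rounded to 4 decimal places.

MSE = SSE/(n − 2) = 126940/66 = 1923.33.
SE(b_1) = √(MSE/Sₓₓ) = √(1923.33/11720) = 0.405101.
t = 0.7451 / 0.405101 = 1.8393.
df = n − 2 = 66.
Two-sided p ≈ 0.0704, which is ≥ 0.025, so fail to reject H₀.
The data do not give significant evidence of an association between saturated fat intake and cholesterol level.

t = 1.8393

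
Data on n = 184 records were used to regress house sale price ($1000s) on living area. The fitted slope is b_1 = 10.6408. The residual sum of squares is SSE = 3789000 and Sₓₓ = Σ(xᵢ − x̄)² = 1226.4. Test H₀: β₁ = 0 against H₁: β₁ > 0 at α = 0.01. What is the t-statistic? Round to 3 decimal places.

MSE = SSE/(n − 2) = 3789000/182 = 20818.7.
SE(b_1) = √(MSE/Sₓₓ) = √(20818.7/1226.4) = 4.12013.
t = 10.6408 / 4.12013 = 2.583.
df = n − 2 = 182.
One-sided p ≈ 0.0053, which is < 0.01, so reject H₀.
There is evidence that the true slope on living area is positive.

t = 2.583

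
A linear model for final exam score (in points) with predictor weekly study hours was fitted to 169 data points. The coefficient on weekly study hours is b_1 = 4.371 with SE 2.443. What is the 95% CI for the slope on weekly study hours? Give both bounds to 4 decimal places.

df = n − 2 = 169 − 2 = 167.
t* = t_{0.025, 167} = 1.974271.
Margin = t* × SE = 1.974271 × 2.443 = 4.823144.
CI: 4.371 ± 4.823144 → (-0.4521, 9.1941).
With 95% confidence, each one-unit increase in weekly study hours is associated with a change of between -0.4521 and 9.1941 points in final exam score.

(-0.4521, 9.1941)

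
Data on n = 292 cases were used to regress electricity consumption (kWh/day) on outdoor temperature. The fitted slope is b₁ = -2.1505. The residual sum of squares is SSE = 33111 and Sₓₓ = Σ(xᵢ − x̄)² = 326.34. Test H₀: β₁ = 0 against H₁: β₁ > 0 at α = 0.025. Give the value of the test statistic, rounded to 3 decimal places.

MSE = SSE/(n − 2) = 33111/290 = 114.176.
SE(b₁) = √(MSE/Sₓₓ) = √(114.176/326.34) = 0.591496.
t = -2.1505 / 0.591496 = -3.636.
df = n − 2 = 290.
One-sided p ≈ 0.9998, which is ≥ 0.025, so fail to reject H₀.
The data do not give significant evidence that the true slope on outdoor temperature is positive.

t = -3.636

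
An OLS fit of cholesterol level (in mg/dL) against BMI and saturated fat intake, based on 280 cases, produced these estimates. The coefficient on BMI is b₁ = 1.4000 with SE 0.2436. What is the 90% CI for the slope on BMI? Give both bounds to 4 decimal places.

df = n − k − 1 = 280 − 2 − 1 = 277.
t* = t_{0.05, 277} = 1.650373.
Margin = t* × SE = 1.650373 × 0.2436 = 0.402031.
CI: 1.4000 ± 0.402031 → (0.9980, 1.8020).
With 90% confidence, each one-unit increase in BMI is associated with a change of between 0.9980 and 1.8020 mg/dL in cholesterol level, holding the other predictors fixed.

(0.9980, 1.8020)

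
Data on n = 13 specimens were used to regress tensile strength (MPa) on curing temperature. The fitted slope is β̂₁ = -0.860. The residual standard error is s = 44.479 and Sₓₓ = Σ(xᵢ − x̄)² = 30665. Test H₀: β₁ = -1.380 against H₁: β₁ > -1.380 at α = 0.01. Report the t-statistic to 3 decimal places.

t = 2.047

SE(β̂₁) = s/√Sₓₓ = 44.479/√30665 = 0.254.
t = (-0.860 − (-1.380)) / 0.254 = 2.047.
df = n − 2 = 11.
One-sided p ≈ 0.0326, which is ≥ 0.01, so fail to reject H₀.
The data do not give significant evidence that the true slope on curing temperature exceeds -1.380 MPa per unit.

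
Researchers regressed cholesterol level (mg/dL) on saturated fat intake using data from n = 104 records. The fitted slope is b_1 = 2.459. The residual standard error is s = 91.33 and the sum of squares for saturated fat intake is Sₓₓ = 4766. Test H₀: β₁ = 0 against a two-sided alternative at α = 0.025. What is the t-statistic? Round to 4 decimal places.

SE(b_1) = s/√Sₓₓ = 91.33/√4766 = 1.32293.
t = 2.459 / 1.32293 = 1.8588.
df = n − 2 = 102.
Two-sided p ≈ 0.0659, which is ≥ 0.025, so fail to reject H₀.
The data do not give significant evidence of an association between saturated fat intake and cholesterol level.

t = 1.8588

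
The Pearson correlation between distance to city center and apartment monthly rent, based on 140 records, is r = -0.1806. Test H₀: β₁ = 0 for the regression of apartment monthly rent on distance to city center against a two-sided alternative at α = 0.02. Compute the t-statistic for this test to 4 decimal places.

t = -2.1570

t = r·√(n − 2)/√(1 − r²) = -0.1806·√138/√0.967384 = -2.1570.
df = n − 2 = 138.
Two-sided p ≈ 0.0327, which is ≥ 0.02, so fail to reject H₀.
The data do not give significant evidence of a linear association between distance to city center and apartment monthly rent.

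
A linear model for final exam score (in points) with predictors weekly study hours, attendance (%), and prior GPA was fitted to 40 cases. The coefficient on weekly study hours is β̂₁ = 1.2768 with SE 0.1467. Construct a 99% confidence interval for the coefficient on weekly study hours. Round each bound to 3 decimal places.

df = n − k − 1 = 40 − 3 − 1 = 36.
t* = t_{0.005, 36} = 2.719485.
Margin = t* × SE = 2.719485 × 0.1467 = 0.39895.
CI: 1.2768 ± 0.39895 → (0.878, 1.676).
With 99% confidence, each one-unit increase in weekly study hours is associated with a change of between 0.878 and 1.676 points in final exam score, holding the other predictors fixed.

(0.878, 1.676)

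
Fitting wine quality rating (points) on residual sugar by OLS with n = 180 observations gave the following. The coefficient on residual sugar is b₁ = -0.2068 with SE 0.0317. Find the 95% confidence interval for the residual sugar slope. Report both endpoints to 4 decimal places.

(-0.2694, -0.1442)

df = n − 2 = 180 − 2 = 178.
t* = t_{0.025, 178} = 1.973381.
Margin = t* × SE = 1.973381 × 0.0317 = 0.062556.
CI: -0.2068 ± 0.062556 → (-0.2694, -0.1442).
With 95% confidence, each one-unit increase in residual sugar is associated with a change of between -0.2694 and -0.1442 points in wine quality rating.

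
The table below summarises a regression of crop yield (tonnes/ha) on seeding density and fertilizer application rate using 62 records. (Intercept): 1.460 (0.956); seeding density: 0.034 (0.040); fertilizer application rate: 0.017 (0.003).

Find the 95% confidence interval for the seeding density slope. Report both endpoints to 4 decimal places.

(-0.0460, 0.1140)

Read off: b = 0.034, SE = 0.040 for seeding density.
df = n − k − 1 = 62 − 2 − 1 = 59.
t* = t_{0.025, 59} = 2.000995.
Margin = t* × SE = 2.000995 × 0.040 = 0.080040.
CI: 0.034 ± 0.080040 → (-0.0460, 0.1140).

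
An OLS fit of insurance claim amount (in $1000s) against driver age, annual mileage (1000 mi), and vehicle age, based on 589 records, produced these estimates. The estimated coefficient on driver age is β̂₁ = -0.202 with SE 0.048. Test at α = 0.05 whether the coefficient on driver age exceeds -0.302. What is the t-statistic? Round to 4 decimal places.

H₀: β₁ = -0.302 vs H₁: β₁ > -0.302.
t = (β̂₁ − β₁⁰)/SE = (-0.202 − (-0.302)) / 0.048 = 2.0833.
df = n − k − 1 = 589 − 3 − 1 = 585.
One-sided p ≈ 0.0188, which is < 0.05, so reject H₀.
There is evidence that the true slope on driver age exceeds -0.302 $1000s per unit, holding the other predictors fixed.

t = 2.0833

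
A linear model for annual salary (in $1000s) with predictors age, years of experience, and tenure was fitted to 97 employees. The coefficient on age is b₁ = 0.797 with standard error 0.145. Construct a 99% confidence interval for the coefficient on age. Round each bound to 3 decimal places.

(0.416, 1.178)

df = n − k − 1 = 97 − 3 − 1 = 93.
t* = t_{0.005, 93} = 2.629732.
Margin = t* × SE = 2.629732 × 0.145 = 0.38131.
CI: 0.797 ± 0.38131 → (0.416, 1.178).
With 99% confidence, each one-unit increase in age is associated with a change of between 0.416 and 1.178 $1000s in annual salary, holding the other predictors fixed.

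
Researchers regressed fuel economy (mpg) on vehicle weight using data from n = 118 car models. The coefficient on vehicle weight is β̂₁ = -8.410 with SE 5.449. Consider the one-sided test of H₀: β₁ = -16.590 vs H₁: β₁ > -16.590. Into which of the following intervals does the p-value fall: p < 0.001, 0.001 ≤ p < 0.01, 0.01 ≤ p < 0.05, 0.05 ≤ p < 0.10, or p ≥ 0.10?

0.05 ≤ p < 0.10

t = (-8.410 − (-16.590)) / 5.449 = 1.501.
df = n − 2 = 118 − 2 = 116.
One-sided p = P(T_{116} > t) ≈ 0.0680.
So 0.05 ≤ p < 0.10.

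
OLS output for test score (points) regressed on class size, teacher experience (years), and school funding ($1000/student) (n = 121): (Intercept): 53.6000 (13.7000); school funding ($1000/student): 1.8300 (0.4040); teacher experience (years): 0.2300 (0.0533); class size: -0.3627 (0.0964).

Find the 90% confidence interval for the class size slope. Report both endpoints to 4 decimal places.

Read off: b = -0.3627, SE = 0.0964 for class size.
df = n − k − 1 = 121 − 3 − 1 = 117.
t* = t_{0.05, 117} = 1.657982.
Margin = t* × SE = 1.657982 × 0.0964 = 0.159829.
CI: -0.3627 ± 0.159829 → (-0.5225, -0.2029).

(-0.5225, -0.2029)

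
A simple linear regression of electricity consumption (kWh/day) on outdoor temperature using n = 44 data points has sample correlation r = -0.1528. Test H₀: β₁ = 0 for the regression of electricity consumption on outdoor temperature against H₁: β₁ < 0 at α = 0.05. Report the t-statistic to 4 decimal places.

t = -1.0020

t = r·√(n − 2)/√(1 − r²) = -0.1528·√42/√0.976652 = -1.0020.
df = n − 2 = 42.
One-sided p ≈ 0.1610, which is ≥ 0.05, so fail to reject H₀.
The data do not give significant evidence of a linear association between outdoor temperature and electricity consumption.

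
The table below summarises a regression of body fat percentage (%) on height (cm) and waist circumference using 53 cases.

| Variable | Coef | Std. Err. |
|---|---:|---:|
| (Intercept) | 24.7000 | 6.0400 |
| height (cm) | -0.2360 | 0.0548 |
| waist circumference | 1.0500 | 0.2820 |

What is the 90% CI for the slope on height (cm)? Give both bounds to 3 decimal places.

Read off: b = -0.2360, SE = 0.0548 for height (cm).
df = n − k − 1 = 53 − 2 − 1 = 50.
t* = t_{0.05, 50} = 1.675905.
Margin = t* × SE = 1.675905 × 0.0548 = 0.09184.
CI: -0.2360 ± 0.09184 → (-0.328, -0.144).

(-0.328, -0.144)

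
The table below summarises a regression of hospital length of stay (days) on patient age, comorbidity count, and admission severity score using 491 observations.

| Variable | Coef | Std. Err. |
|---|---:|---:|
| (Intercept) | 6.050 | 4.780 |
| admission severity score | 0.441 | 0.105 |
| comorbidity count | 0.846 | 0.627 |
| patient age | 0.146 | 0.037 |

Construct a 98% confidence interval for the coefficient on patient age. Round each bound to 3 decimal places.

(0.060, 0.232)

Read off: b = 0.146, SE = 0.037 for patient age.
df = n − k − 1 = 491 − 3 − 1 = 487.
t* = t_{0.01, 487} = 2.334029.
Margin = t* × SE = 2.334029 × 0.037 = 0.08636.
CI: 0.146 ± 0.08636 → (0.060, 0.232).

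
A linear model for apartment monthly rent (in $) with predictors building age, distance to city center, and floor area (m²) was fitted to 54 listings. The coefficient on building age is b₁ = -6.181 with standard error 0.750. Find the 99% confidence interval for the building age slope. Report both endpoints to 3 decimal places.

df = n − k − 1 = 54 − 3 − 1 = 50.
t* = t_{0.005, 50} = 2.677793.
Margin = t* × SE = 2.677793 × 0.750 = 2.00834.
CI: -6.181 ± 2.00834 → (-8.189, -4.173).
With 99% confidence, each one-unit increase in building age is associated with a change of between -8.189 and -4.173 $ in apartment monthly rent, holding the other predictors fixed.

(-8.189, -4.173)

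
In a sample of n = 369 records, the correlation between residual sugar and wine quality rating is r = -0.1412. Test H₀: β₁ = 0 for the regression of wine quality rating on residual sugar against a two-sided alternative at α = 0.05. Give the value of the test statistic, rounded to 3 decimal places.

t = -2.732

t = r·√(n − 2)/√(1 − r²) = -0.1412·√367/√0.980063 = -2.732.
df = n − 2 = 367.
Two-sided p ≈ 0.0066, which is < 0.05, so reject H₀.
There is evidence of a linear association between residual sugar and wine quality rating.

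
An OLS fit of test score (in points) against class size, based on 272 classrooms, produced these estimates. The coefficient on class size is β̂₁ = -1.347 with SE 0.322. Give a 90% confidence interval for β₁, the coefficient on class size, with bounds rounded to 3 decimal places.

(-1.878, -0.816)

df = n − 2 = 272 − 2 = 270.
t* = t_{0.05, 270} = 1.650517.
Margin = t* × SE = 1.650517 × 0.322 = 0.53147.
CI: -1.347 ± 0.53147 → (-1.878, -0.816).
With 90% confidence, each one-unit increase in class size is associated with a change of between -1.878 and -0.816 points in test score.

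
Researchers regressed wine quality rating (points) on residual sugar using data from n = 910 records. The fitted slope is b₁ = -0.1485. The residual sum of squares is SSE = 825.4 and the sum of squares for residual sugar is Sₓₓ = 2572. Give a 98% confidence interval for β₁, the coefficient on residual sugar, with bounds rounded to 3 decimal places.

MSE = SSE/(n − 2) = 825.4/908 = 0.909031.
SE(b₁) = √(MSE/Sₓₓ) = √(0.909031/2572) = 0.0187998.
df = n − 2 = 908.
t* = t_{0.01, 908} = 2.330462.
Margin = t* × SE = 2.330462 × 0.0187998 = 0.04381.
CI: -0.1485 ± 0.04381 → (-0.192, -0.105).
With 98% confidence, each one-unit increase in residual sugar is associated with a change of between -0.192 and -0.105 points in wine quality rating.

(-0.192, -0.105)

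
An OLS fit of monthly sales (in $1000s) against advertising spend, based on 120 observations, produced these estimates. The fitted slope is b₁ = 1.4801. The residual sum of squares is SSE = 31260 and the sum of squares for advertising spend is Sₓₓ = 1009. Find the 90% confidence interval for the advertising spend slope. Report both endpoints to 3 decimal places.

(0.631, 2.330)

MSE = SSE/(n − 2) = 31260/118 = 264.915.
SE(b₁) = √(MSE/Sₓₓ) = √(264.915/1009) = 0.512399.
df = n − 2 = 118.
t* = t_{0.05, 118} = 1.65787.
Margin = t* × SE = 1.65787 × 0.512399 = 0.84949.
CI: 1.4801 ± 0.84949 → (0.631, 2.330).
With 90% confidence, each one-unit increase in advertising spend is associated with a change of between 0.631 and 2.330 $1000s in monthly sales.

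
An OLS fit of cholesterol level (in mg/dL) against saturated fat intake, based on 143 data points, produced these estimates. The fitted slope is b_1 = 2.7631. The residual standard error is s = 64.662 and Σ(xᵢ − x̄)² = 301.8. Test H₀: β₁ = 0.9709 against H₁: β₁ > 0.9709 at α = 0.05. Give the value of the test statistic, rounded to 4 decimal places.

SE(b_1) = s/√Sₓₓ = 64.662/√301.8 = 3.72211.
t = (2.7631 − 0.9709) / 3.72211 = 0.4815.
df = n − 2 = 141.
One-sided p ≈ 0.3155, which is ≥ 0.05, so fail to reject H₀.
The data do not give significant evidence that the true slope on saturated fat intake exceeds 0.9709 mg/dL per unit.

t = 0.4815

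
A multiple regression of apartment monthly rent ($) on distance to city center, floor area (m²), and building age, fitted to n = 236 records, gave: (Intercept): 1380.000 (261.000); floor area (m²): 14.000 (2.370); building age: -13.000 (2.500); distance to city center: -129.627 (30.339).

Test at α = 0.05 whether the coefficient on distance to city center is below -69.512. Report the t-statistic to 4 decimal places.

Read off: b = -129.627, SE = 30.339 for distance to city center.
H₀: β₁ = -69.512 vs H₁: β₁ < -69.512.
t = (-129.627 − (-69.512)) / 30.339 = -1.9814.
df = n − k − 1 = 236 − 3 − 1 = 232.
One-sided p ≈ 0.0244, which is < 0.05, so reject H₀.
There is evidence that the true slope on distance to city center is below -69.512 $ per unit, holding the other predictors fixed.

t = -1.9814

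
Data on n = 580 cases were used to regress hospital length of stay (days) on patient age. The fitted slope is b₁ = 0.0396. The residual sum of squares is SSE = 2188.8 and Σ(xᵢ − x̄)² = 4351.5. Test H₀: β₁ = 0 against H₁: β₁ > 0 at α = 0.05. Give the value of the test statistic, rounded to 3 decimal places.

t = 1.342

MSE = SSE/(n − 2) = 2188.8/578 = 3.78685.
SE(b₁) = √(MSE/Sₓₓ) = √(3.78685/4351.5) = 0.0294998.
t = 0.0396 / 0.0294998 = 1.342.
df = n − 2 = 578.
One-sided p ≈ 0.0900, which is ≥ 0.05, so fail to reject H₀.
The data do not give significant evidence that the true slope on patient age is positive.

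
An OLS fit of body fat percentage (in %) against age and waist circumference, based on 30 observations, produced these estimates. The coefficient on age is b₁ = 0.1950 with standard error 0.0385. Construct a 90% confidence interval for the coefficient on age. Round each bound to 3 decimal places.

df = n − k − 1 = 30 − 2 − 1 = 27.
t* = t_{0.05, 27} = 1.703288.
Margin = t* × SE = 1.703288 × 0.0385 = 0.06558.
CI: 0.1950 ± 0.06558 → (0.129, 0.261).
With 90% confidence, each one-unit increase in age is associated with a change of between 0.129 and 0.261 % in body fat percentage, holding the other predictors fixed.

(0.129, 0.261)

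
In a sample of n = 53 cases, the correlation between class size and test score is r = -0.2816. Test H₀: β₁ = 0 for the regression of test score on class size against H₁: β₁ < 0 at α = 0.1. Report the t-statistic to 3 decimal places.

t = r·√(n − 2)/√(1 − r²) = -0.2816·√51/√0.920701 = -2.096.
df = n − 2 = 51.
One-sided p ≈ 0.0205, which is < 0.1, so reject H₀.
There is evidence of a linear association between class size and test score.

t = -2.096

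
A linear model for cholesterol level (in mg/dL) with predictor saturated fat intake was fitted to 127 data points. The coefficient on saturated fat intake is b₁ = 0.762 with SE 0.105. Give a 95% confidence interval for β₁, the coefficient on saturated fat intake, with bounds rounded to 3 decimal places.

(0.554, 0.970)

df = n − 2 = 127 − 2 = 125.
t* = t_{0.025, 125} = 1.979124.
Margin = t* × SE = 1.979124 × 0.105 = 0.20781.
CI: 0.762 ± 0.20781 → (0.554, 0.970).
With 95% confidence, each one-unit increase in saturated fat intake is associated with a change of between 0.554 and 0.970 mg/dL in cholesterol level.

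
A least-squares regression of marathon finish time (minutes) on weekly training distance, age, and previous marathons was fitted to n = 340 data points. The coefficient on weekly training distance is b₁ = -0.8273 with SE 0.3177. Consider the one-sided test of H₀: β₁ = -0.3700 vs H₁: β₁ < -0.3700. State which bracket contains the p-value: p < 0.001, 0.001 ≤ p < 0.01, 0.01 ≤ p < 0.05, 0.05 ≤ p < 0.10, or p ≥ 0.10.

t = (-0.8273 − (-0.3700)) / 0.3177 = -1.439.
df = n − k − 1 = 340 − 3 − 1 = 336.
One-sided p = P(T_{336} < t) ≈ 0.0755.
So 0.05 ≤ p < 0.10.

0.05 ≤ p < 0.10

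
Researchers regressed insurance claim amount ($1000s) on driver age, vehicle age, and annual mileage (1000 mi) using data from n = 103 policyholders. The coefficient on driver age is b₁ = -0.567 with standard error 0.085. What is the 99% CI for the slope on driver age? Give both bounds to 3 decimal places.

(-0.790, -0.344)

df = n − k − 1 = 103 − 3 − 1 = 99.
t* = t_{0.005, 99} = 2.626405.
Margin = t* × SE = 2.626405 × 0.085 = 0.22324.
CI: -0.567 ± 0.22324 → (-0.790, -0.344).
With 99% confidence, each one-unit increase in driver age is associated with a change of between -0.790 and -0.344 $1000s in insurance claim amount, holding the other predictors fixed.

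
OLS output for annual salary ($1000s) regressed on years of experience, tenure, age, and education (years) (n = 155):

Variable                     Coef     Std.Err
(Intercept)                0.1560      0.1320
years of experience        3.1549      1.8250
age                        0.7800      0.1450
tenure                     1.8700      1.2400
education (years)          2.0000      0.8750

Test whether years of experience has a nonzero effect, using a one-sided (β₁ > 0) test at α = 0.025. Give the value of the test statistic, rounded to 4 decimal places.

t = 1.7287

Read off: b = 3.1549, SE = 1.8250 for years of experience.
H₀: β₁ = 0 vs H₁: β₁ > 0.
t = 3.1549 / 1.8250 = 1.7287.
df = n − k − 1 = 155 − 4 − 1 = 150.
One-sided p ≈ 0.0430, which is ≥ 0.025, so fail to reject H₀.
The data do not give significant evidence that the true slope on years of experience is positive, holding the other predictors fixed.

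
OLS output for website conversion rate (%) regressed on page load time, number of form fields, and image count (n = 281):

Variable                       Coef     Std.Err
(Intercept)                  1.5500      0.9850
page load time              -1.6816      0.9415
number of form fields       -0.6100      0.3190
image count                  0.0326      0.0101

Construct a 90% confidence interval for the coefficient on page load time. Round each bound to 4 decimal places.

(-3.2354, -0.1278)

Read off: b = -1.6816, SE = 0.9415 for page load time.
df = n − k − 1 = 281 − 3 − 1 = 277.
t* = t_{0.05, 277} = 1.650373.
Margin = t* × SE = 1.650373 × 0.9415 = 1.553826.
CI: -1.6816 ± 1.553826 → (-3.2354, -0.1278).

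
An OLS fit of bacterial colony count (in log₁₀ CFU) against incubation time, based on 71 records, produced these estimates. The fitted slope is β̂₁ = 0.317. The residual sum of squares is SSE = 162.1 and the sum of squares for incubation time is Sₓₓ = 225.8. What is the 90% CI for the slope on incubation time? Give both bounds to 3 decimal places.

(0.147, 0.487)

MSE = SSE/(n − 2) = 162.1/69 = 2.34928.
SE(β̂₁) = √(MSE/Sₓₓ) = √(2.34928/225.8) = 0.102001.
df = n − 2 = 69.
t* = t_{0.05, 69} = 1.667239.
Margin = t* × SE = 1.667239 × 0.102001 = 0.17006.
CI: 0.317 ± 0.17006 → (0.147, 0.487).
With 90% confidence, each one-unit increase in incubation time is associated with a change of between 0.147 and 0.487 log₁₀ CFU in bacterial colony count.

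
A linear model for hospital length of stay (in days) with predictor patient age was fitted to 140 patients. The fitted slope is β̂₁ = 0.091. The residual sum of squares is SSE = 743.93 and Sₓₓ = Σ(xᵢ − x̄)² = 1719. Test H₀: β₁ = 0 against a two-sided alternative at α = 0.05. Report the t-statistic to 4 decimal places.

MSE = SSE/(n − 2) = 743.93/138 = 5.3908.
SE(β̂₁) = √(MSE/Sₓₓ) = √(5.3908/1719) = 0.0560001.
t = 0.091 / 0.0560001 = 1.6250.
df = n − 2 = 138.
Two-sided p ≈ 0.1064, which is ≥ 0.05, so fail to reject H₀.
The data do not give significant evidence of an association between patient age and hospital length of stay.

t = 1.6250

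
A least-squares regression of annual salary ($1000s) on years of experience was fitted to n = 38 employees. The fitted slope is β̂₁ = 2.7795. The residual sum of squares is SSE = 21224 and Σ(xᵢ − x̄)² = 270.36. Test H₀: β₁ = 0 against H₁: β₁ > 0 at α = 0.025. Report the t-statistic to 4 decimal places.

t = 1.8822

MSE = SSE/(n − 2) = 21224/36 = 589.556.
SE(β̂₁) = √(MSE/Sₓₓ) = √(589.556/270.36) = 1.4767.
t = 2.7795 / 1.4767 = 1.8822.
df = n − 2 = 36.
One-sided p ≈ 0.0340, which is ≥ 0.025, so fail to reject H₀.
The data do not give significant evidence that the true slope on years of experience is positive.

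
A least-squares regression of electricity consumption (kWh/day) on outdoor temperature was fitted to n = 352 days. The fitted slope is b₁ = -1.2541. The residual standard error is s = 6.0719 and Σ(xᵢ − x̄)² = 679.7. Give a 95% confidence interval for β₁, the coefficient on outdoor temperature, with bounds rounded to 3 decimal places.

SE(b₁) = s/√Sₓₓ = 6.0719/√679.7 = 0.232898.
df = n − 2 = 350.
t* = t_{0.025, 350} = 1.966765.
Margin = t* × SE = 1.966765 × 0.232898 = 0.45806.
CI: -1.2541 ± 0.45806 → (-1.712, -0.796).
With 95% confidence, each one-unit increase in outdoor temperature is associated with a change of between -1.712 and -0.796 kWh/day in electricity consumption.

(-1.712, -0.796)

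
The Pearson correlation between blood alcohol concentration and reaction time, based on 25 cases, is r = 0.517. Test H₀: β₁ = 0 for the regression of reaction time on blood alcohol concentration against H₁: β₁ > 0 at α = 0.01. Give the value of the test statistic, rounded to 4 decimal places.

t = 2.8966

t = r·√(n − 2)/√(1 − r²) = 0.517·√23/√0.732711 = 2.8966.
df = n − 2 = 23.
One-sided p ≈ 0.0041, which is < 0.01, so reject H₀.
There is evidence of a linear association between blood alcohol concentration and reaction time.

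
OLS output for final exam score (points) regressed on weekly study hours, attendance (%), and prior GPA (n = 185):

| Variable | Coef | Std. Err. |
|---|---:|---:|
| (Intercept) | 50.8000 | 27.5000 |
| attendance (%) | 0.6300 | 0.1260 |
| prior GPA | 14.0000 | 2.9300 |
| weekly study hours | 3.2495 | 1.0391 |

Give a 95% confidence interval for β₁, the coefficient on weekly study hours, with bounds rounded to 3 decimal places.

(1.199, 5.300)

Read off: b = 3.2495, SE = 1.0391 for weekly study hours.
df = n − k − 1 = 185 − 3 − 1 = 181.
t* = t_{0.025, 181} = 1.973157.
Margin = t* × SE = 1.973157 × 1.0391 = 2.05031.
CI: 3.2495 ± 2.05031 → (1.199, 5.300).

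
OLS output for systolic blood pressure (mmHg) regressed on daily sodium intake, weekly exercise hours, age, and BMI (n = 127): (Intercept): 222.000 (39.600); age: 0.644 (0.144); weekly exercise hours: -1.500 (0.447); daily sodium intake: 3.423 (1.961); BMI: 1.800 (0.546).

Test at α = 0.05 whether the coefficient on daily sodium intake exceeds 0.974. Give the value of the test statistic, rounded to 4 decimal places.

Read off: b = 3.423, SE = 1.961 for daily sodium intake.
H₀: β₁ = 0.974 vs H₁: β₁ > 0.974.
t = (3.423 − 0.974) / 1.961 = 1.2489.
df = n − k − 1 = 127 − 4 − 1 = 122.
One-sided p ≈ 0.1071, which is ≥ 0.05, so fail to reject H₀.
The data do not give significant evidence that the true slope on daily sodium intake exceeds 0.974 mmHg per unit, holding the other predictors fixed.

t = 1.2489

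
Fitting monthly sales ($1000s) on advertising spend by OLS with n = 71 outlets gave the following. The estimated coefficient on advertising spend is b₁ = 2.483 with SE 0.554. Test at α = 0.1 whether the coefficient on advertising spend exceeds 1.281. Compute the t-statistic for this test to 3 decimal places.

H₀: β₁ = 1.281 vs H₁: β₁ > 1.281.
t = (b₁ − β₁⁰)/SE = (2.483 − 1.281) / 0.554 = 2.170.
df = n − 2 = 71 − 2 = 69.
One-sided p ≈ 0.0167, which is < 0.1, so reject H₀.
There is evidence that the true slope on advertising spend exceeds 1.281 $1000s per unit.

t = 2.170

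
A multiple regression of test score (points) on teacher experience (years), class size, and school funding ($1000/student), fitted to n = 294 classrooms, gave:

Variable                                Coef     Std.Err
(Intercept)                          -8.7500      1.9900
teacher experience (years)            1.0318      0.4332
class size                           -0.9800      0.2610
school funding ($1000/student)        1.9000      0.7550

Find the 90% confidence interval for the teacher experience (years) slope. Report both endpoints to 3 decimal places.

Read off: b = 1.0318, SE = 0.4332 for teacher experience (years).
df = n − k − 1 = 294 − 3 − 1 = 290.
t* = t_{0.05, 290} = 1.650125.
Margin = t* × SE = 1.650125 × 0.4332 = 0.71483.
CI: 1.0318 ± 0.71483 → (0.317, 1.747).

(0.317, 1.747)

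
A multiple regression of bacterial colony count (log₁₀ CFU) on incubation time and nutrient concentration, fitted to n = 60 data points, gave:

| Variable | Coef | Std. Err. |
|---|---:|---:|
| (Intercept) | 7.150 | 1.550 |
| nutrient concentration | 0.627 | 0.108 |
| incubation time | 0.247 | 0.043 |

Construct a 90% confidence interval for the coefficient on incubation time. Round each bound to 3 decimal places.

Read off: b = 0.247, SE = 0.043 for incubation time.
df = n − k − 1 = 60 − 2 − 1 = 57.
t* = t_{0.05, 57} = 1.672029.
Margin = t* × SE = 1.672029 × 0.043 = 0.07190.
CI: 0.247 ± 0.07190 → (0.175, 0.319).

(0.175, 0.319)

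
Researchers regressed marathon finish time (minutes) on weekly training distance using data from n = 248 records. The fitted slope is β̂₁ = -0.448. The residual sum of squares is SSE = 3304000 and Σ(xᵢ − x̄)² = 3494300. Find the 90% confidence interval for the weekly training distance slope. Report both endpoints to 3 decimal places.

MSE = SSE/(n − 2) = 3304000/246 = 13430.9.
SE(β̂₁) = √(MSE/Sₓₓ) = √(13430.9/3494300) = 0.0619972.
df = n − 2 = 246.
t* = t_{0.05, 246} = 1.651071.
Margin = t* × SE = 1.651071 × 0.0619972 = 0.10236.
CI: -0.448 ± 0.10236 → (-0.550, -0.346).
With 90% confidence, each one-unit increase in weekly training distance is associated with a change of between -0.550 and -0.346 minutes in marathon finish time.

(-0.550, -0.346)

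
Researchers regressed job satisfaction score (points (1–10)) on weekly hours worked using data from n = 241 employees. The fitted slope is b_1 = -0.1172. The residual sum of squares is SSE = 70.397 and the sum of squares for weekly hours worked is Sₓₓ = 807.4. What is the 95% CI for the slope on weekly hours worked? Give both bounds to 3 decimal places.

(-0.155, -0.080)

MSE = SSE/(n − 2) = 70.397/239 = 0.294548.
SE(b_1) = √(MSE/Sₓₓ) = √(0.294548/807.4) = 0.0191.
df = n − 2 = 239.
t* = t_{0.025, 239} = 1.969939.
Margin = t* × SE = 1.969939 × 0.0191 = 0.03763.
CI: -0.1172 ± 0.03763 → (-0.155, -0.080).
With 95% confidence, each one-unit increase in weekly hours worked is associated with a change of between -0.155 and -0.080 points (1–10) in job satisfaction score.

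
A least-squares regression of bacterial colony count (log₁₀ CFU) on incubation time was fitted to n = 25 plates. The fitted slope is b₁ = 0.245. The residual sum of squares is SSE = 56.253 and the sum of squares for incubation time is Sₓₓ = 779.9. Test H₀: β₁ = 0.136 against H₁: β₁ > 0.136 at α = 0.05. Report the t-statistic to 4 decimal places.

t = 1.9464

MSE = SSE/(n − 2) = 56.253/23 = 2.44578.
SE(b₁) = √(MSE/Sₓₓ) = √(2.44578/779.9) = 0.0560002.
t = (0.245 − 0.136) / 0.0560002 = 1.9464.
df = n − 2 = 23.
One-sided p ≈ 0.0320, which is < 0.05, so reject H₀.
There is evidence that the true slope on incubation time exceeds 0.136 log₁₀ CFU per unit.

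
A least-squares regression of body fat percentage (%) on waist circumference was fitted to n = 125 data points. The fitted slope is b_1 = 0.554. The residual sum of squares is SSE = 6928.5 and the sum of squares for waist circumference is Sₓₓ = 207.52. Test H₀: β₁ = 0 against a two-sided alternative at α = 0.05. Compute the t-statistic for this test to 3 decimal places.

MSE = SSE/(n − 2) = 6928.5/123 = 56.3293.
SE(b_1) = √(MSE/Sₓₓ) = √(56.3293/207.52) = 0.520999.
t = 0.554 / 0.520999 = 1.063.
df = n − 2 = 123.
Two-sided p ≈ 0.2897, which is ≥ 0.05, so fail to reject H₀.
The data do not give significant evidence of an association between waist circumference and body fat percentage.

t = 1.063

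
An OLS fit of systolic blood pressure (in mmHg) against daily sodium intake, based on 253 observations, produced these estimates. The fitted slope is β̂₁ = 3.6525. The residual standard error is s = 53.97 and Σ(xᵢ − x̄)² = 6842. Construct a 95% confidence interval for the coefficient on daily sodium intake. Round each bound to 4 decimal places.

SE(β̂₁) = s/√Sₓₓ = 53.97/√6842 = 0.652471.
df = n − 2 = 251.
t* = t_{0.025, 251} = 1.96946.
Margin = t* × SE = 1.96946 × 0.652471 = 1.285015.
CI: 3.6525 ± 1.285015 → (2.3675, 4.9375).
With 95% confidence, each one-unit increase in daily sodium intake is associated with a change of between 2.3675 and 4.9375 mmHg in systolic blood pressure.

(2.3675, 4.9375)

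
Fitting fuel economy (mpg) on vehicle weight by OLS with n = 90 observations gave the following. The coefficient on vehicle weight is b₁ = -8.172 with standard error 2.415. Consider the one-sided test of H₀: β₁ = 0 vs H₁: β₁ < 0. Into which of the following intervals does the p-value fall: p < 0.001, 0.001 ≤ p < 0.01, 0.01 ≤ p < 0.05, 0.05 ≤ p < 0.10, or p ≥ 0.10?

p < 0.001

t = -8.172 / 2.415 = -3.384.
df = n − 2 = 90 − 2 = 88.
One-sided p = P(T_{88} < t) ≈ 0.0005.
So p < 0.001.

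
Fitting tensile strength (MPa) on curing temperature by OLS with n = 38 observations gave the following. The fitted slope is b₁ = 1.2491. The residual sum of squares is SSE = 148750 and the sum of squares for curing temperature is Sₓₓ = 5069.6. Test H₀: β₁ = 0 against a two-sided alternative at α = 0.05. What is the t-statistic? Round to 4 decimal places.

MSE = SSE/(n − 2) = 148750/36 = 4131.94.
SE(b₁) = √(MSE/Sₓₓ) = √(4131.94/5069.6) = 0.902798.
t = 1.2491 / 0.902798 = 1.3836.
df = n − 2 = 36.
Two-sided p ≈ 0.1750, which is ≥ 0.05, so fail to reject H₀.
The data do not give significant evidence of an association between curing temperature and tensile strength.

t = 1.3836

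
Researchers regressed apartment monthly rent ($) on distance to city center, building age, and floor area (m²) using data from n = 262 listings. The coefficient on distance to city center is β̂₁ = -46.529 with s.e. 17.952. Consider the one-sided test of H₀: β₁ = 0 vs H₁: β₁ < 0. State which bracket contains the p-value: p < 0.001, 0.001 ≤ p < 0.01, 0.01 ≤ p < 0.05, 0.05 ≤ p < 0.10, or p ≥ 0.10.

t = -46.529 / 17.952 = -2.592.
df = n − k − 1 = 262 − 3 − 1 = 258.
One-sided p = P(T_{258} < t) ≈ 0.0050.
So 0.001 ≤ p < 0.01.

0.001 ≤ p < 0.01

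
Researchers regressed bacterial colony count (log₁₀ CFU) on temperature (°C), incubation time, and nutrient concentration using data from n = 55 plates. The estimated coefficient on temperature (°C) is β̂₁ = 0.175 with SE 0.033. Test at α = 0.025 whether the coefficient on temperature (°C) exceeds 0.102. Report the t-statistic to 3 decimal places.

t = 2.212

H₀: β₁ = 0.102 vs H₁: β₁ > 0.102.
t = (β̂₁ − β₁⁰)/SE = (0.175 − 0.102) / 0.033 = 2.212.
df = n − k − 1 = 55 − 3 − 1 = 51.
One-sided p ≈ 0.0157, which is < 0.025, so reject H₀.
There is evidence that the true slope on temperature (°C) exceeds 0.102 log₁₀ CFU per unit, holding the other predictors fixed.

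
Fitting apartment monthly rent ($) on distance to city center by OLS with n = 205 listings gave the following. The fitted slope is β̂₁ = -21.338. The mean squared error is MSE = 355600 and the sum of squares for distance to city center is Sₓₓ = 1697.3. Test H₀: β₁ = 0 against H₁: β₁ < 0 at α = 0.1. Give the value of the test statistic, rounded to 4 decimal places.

t = -1.4742

SE(β̂₁) = √(MSE/Sₓₓ) = √(355600/1697.3) = 14.4744.
t = -21.338 / 14.4744 = -1.4742.
df = n − 2 = 203.
One-sided p ≈ 0.0710, which is < 0.1, so reject H₀.
There is evidence that the true slope on distance to city center is negative.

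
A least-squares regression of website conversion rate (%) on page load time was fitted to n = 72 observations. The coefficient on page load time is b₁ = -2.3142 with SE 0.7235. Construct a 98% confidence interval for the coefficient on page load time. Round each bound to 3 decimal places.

(-4.037, -0.592)

df = n − 2 = 72 − 2 = 70.
t* = t_{0.01, 70} = 2.380807.
Margin = t* × SE = 2.380807 × 0.7235 = 1.72251.
CI: -2.3142 ± 1.72251 → (-4.037, -0.592).
With 98% confidence, each one-unit increase in page load time is associated with a change of between -4.037 and -0.592 % in website conversion rate.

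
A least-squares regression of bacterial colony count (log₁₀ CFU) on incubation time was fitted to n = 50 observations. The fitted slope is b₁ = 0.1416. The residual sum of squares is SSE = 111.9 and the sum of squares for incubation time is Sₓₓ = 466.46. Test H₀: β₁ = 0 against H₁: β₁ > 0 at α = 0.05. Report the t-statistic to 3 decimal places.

t = 2.003

MSE = SSE/(n − 2) = 111.9/48 = 2.33125.
SE(b₁) = √(MSE/Sₓₓ) = √(2.33125/466.46) = 0.0706948.
t = 0.1416 / 0.0706948 = 2.003.
df = n − 2 = 48.
One-sided p ≈ 0.0254, which is < 0.05, so reject H₀.
There is evidence that the true slope on incubation time is positive.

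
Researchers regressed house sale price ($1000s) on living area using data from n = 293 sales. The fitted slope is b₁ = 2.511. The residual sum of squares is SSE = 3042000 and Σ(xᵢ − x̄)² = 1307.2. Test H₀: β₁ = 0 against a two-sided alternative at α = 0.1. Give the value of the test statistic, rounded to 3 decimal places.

t = 0.888

MSE = SSE/(n − 2) = 3042000/291 = 10453.6.
SE(b₁) = √(MSE/Sₓₓ) = √(10453.6/1307.2) = 2.82789.
t = 2.511 / 2.82789 = 0.888.
df = n − 2 = 291.
Two-sided p ≈ 0.3753, which is ≥ 0.1, so fail to reject H₀.
The data do not give significant evidence of an association between living area and house sale price.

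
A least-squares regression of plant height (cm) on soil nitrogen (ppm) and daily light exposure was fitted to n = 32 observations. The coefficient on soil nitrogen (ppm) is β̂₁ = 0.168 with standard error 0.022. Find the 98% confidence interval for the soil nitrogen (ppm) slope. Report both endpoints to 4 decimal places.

(0.1138, 0.2222)

df = n − k − 1 = 32 − 2 − 1 = 29.
t* = t_{0.01, 29} = 2.462021.
Margin = t* × SE = 2.462021 × 0.022 = 0.054164.
CI: 0.168 ± 0.054164 → (0.1138, 0.2222).
With 98% confidence, each one-unit increase in soil nitrogen (ppm) is associated with a change of between 0.1138 and 0.2222 cm in plant height, holding the other predictors fixed.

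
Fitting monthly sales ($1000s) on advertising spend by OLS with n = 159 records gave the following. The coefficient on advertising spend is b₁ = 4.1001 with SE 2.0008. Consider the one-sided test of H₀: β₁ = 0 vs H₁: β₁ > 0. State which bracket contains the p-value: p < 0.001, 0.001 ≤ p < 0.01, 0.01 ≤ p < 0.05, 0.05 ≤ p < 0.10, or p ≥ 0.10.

t = 4.1001 / 2.0008 = 2.049.
df = n − 2 = 159 − 2 = 157.
One-sided p = P(T_{157} > t) ≈ 0.0211.
So 0.01 ≤ p < 0.05.

0.01 ≤ p < 0.05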